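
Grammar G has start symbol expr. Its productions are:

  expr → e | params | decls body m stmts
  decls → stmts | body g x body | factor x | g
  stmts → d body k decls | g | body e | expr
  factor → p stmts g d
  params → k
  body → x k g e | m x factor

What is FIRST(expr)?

expr → e contributes {e}.
From expr → params: add FIRST(params) = { k }.
From expr → decls body m stmts: add FIRST(decls) = { d, e, g, k, m, p, x }.
Union: FIRST(expr) = { d, e, g, k, m, p, x }.

{ d, e, g, k, m, p, x }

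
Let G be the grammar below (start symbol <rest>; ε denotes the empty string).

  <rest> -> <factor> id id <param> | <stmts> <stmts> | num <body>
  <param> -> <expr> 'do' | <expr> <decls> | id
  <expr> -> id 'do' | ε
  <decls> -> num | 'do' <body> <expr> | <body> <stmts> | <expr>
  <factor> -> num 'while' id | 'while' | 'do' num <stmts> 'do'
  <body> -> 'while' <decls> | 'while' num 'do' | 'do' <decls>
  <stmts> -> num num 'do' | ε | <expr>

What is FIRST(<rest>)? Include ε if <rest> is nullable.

{ 'do', 'while', id, num, ε }

From <rest> -> <factor> id id <param>: add FIRST(<factor>) = { 'do', 'while', num }.
From <rest> -> <stmts> <stmts>: <stmts>, <stmts> nullable, take FIRST(<stmts>) ∪ FIRST(<stmts>) = { id, num }; also ε since the whole RHS is nullable.
<rest> -> num <body> contributes {num}.
Union: FIRST(<rest>) = { 'do', 'while', id, num, ε }.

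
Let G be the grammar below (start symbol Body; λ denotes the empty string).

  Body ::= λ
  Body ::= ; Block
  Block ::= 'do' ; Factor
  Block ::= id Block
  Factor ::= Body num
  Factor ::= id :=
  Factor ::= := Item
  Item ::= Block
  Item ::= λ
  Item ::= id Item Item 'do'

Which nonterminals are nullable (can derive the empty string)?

Directly nullable (have an λ-production): Body, Item.
No other nonterminal has a production whose RHS symbols are all nullable.

{ Body, Item }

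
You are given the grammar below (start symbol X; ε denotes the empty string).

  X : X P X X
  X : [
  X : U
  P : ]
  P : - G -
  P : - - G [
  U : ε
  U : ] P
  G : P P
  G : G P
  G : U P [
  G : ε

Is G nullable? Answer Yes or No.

G has an ε-production, so G ⇒ ε.

Yes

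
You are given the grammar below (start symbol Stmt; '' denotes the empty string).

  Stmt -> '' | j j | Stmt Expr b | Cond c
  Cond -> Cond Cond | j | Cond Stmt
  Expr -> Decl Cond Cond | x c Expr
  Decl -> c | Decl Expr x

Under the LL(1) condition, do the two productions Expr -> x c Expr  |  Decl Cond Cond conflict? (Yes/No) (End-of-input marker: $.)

FIRST(x c Expr) = { x } and FIRST(Decl Cond Cond) = { c }.
The FIRST sets are disjoint and neither alternative is nullable — no conflict.

No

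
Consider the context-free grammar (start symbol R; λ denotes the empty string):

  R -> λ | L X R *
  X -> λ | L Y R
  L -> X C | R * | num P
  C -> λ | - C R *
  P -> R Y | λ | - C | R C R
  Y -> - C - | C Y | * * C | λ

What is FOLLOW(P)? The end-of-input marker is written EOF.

{ *, -, num }

In L -> num P: P is at the end, add FOLLOW(L) = { *, -, num }.
Union: FOLLOW(P) = { *, -, num }.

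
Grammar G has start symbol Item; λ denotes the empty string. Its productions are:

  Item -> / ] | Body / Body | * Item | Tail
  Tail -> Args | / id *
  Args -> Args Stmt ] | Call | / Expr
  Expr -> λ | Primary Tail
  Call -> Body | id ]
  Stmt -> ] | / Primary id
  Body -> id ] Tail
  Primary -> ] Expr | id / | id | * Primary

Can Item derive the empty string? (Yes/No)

No

Nullable nonterminals: Expr.
No production of Item has an RHS whose symbols are all nullable, so Item is not nullable.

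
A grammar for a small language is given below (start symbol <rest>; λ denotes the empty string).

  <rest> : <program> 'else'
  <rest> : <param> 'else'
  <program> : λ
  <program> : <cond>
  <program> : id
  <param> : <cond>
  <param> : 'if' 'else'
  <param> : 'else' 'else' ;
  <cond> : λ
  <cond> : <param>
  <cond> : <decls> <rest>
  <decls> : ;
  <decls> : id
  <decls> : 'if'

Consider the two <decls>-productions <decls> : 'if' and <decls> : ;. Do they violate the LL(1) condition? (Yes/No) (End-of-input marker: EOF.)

FIRST('if') = { 'if' } and FIRST(;) = { ; }.
The FIRST sets are disjoint and neither alternative is nullable — no conflict.

No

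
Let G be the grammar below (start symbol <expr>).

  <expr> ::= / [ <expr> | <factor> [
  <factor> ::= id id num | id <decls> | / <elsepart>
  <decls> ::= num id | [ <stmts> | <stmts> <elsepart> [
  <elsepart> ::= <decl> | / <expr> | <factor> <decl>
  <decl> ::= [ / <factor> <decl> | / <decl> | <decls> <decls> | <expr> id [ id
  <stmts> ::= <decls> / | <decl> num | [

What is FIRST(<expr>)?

<expr> ::= / [ <expr> contributes {/}.
From <expr> ::= <factor> [: add FIRST(<factor>) = { /, id }.
Union: FIRST(<expr>) = { /, id }.

{ /, id }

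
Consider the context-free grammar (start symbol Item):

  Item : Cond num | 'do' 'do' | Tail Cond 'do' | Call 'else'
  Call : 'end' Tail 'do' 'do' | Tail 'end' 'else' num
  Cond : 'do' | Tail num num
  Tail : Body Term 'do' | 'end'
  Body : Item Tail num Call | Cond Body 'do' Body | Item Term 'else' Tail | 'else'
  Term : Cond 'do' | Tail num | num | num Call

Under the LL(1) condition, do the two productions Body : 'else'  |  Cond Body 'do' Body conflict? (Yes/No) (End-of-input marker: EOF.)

FIRST('else') = { 'else' } and FIRST(Cond Body 'do' Body) = { 'do', 'else', 'end' }.
Both contain 'else', so the two alternatives are not disjoint — LL(1) conflict.

Yes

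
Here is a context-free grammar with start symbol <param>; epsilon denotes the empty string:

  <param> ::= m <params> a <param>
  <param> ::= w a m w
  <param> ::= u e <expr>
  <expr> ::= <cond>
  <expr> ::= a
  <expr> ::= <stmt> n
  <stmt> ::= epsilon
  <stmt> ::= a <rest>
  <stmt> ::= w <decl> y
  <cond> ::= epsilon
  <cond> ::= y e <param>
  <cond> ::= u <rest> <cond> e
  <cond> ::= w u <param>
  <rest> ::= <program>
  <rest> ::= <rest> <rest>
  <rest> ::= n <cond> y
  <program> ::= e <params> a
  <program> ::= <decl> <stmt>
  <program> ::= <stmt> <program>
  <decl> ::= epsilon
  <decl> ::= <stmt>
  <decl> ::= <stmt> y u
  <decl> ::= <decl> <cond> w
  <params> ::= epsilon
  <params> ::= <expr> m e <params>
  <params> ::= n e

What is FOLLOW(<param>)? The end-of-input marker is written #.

<param> is the start symbol, so # ∈ FOLLOW(<param>).
In <param> ::= m <params> a <param>: <param> is at the end, add FOLLOW(<param>) = { #, e, m, w, y }.
In <cond> ::= y e <param>: <param> is at the end, add FOLLOW(<cond>) = { #, e, m, w, y }.
In <cond> ::= w u <param>: <param> is at the end, add FOLLOW(<cond>) = { #, e, m, w, y }.
Union: FOLLOW(<param>) = { #, e, m, w, y }.

{ #, e, m, w, y }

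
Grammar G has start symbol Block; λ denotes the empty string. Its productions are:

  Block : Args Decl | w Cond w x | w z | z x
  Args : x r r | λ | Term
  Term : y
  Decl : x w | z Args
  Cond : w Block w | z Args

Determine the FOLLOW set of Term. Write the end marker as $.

{ $, w, x, z }

In Args : Term: Term is at the end, add FOLLOW(Args) = { $, w, x, z }.
Union: FOLLOW(Term) = { $, w, x, z }.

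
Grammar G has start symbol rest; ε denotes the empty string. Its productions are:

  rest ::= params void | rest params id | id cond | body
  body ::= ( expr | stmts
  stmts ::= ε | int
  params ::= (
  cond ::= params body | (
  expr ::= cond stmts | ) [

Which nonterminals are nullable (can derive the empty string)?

Directly nullable (have an ε-production): stmts.
body ::= stmts with every symbol nullable, so body is nullable.
rest ::= body with every symbol nullable, so rest is nullable.
No other nonterminal has a production whose RHS symbols are all nullable.

{ body, rest, stmts }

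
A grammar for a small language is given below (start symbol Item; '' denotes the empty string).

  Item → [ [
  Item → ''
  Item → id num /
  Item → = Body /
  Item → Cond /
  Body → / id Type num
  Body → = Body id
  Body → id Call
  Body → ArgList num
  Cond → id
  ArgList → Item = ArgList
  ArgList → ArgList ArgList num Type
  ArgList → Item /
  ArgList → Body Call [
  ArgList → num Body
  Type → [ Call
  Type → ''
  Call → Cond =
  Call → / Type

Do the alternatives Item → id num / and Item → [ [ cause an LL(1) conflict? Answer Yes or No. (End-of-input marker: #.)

No

FIRST(id num /) = { id } and FIRST([ [) = { [ }.
The FIRST sets are disjoint and neither alternative is nullable — no conflict.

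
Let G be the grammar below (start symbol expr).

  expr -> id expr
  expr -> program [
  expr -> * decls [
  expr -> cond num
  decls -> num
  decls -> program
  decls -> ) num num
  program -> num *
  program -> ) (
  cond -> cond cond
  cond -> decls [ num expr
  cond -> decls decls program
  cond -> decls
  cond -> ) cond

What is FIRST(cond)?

{ ), num }

From cond -> cond cond: add FIRST(cond) = { ), num }.
From cond -> decls [ num expr: add FIRST(decls) = { ), num }.
From cond -> decls decls program: add FIRST(decls) = { ), num }.
From cond -> decls: add FIRST(decls) = { ), num }.
cond -> ) cond contributes {)}.
Union: FIRST(cond) = { ), num }.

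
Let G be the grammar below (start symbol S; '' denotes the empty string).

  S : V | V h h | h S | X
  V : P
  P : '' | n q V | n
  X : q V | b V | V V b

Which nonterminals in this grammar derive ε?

Directly nullable (have an ''-production): P.
V : P with every symbol nullable, so V is nullable.
S : V with every symbol nullable, so S is nullable.
No other nonterminal has a production whose RHS symbols are all nullable.

{ P, S, V }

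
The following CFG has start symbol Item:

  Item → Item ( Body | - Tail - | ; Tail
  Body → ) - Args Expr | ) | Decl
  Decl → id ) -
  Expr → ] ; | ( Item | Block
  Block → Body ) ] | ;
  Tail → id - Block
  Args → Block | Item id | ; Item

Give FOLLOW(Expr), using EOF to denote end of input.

In Body → ) - Args Expr: Expr is at the end, add FOLLOW(Body) = { EOF, (, ), ;, ], id }.
Union: FOLLOW(Expr) = { EOF, (, ), ;, ], id }.

{ EOF, (, ), ;, ], id }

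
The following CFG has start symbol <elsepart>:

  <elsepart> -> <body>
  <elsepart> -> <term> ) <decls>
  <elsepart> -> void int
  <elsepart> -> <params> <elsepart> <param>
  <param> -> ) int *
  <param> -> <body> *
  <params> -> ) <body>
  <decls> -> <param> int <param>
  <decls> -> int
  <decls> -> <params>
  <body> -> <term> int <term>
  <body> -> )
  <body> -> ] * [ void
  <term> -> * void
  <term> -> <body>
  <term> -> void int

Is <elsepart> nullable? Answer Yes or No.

No nonterminal in this grammar is nullable.
No production of <elsepart> has an RHS whose symbols are all nullable, so <elsepart> is not nullable.

No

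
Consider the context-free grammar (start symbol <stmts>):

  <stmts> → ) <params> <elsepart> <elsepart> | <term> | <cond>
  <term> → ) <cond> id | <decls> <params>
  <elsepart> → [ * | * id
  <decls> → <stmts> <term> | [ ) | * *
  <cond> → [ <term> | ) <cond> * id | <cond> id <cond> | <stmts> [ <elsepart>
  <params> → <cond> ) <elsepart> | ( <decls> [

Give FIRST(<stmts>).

{ ), *, [ }

<stmts> → ) <params> <elsepart> <elsepart> contributes {)}.
From <stmts> → <term>: add FIRST(<term>) = { ), *, [ }.
From <stmts> → <cond>: add FIRST(<cond>) = { ), *, [ }.
Union: FIRST(<stmts>) = { ), *, [ }.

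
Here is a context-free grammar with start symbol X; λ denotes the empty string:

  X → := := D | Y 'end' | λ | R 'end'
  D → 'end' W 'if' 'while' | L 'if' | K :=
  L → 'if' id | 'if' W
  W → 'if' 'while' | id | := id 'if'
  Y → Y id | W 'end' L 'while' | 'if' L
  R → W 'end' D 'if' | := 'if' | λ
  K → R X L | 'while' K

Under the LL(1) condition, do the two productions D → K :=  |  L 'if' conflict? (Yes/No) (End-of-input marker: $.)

FIRST(K :=) = { 'end', 'if', 'while', :=, id } and FIRST(L 'if') = { 'if' }.
Both contain 'if', so the two alternatives are not disjoint — LL(1) conflict.

Yes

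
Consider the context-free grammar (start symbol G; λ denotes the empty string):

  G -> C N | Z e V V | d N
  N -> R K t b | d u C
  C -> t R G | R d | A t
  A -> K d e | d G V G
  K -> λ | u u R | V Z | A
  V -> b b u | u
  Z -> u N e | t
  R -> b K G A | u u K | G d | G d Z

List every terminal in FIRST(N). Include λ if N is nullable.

From N -> R K t b: add FIRST(R) = { b, d, t, u }.
N -> d u C contributes {d}.
Union: FIRST(N) = { b, d, t, u }.

{ b, d, t, u }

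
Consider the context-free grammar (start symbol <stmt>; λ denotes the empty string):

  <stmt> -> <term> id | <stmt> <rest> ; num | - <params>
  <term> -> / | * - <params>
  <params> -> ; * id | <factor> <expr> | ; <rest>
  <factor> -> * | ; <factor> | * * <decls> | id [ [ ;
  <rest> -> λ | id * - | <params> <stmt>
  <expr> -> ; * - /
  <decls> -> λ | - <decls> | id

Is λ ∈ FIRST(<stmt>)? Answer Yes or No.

Nullable nonterminals: <decls>, <rest>.
No production of <stmt> has an RHS whose symbols are all nullable, so <stmt> is not nullable.

No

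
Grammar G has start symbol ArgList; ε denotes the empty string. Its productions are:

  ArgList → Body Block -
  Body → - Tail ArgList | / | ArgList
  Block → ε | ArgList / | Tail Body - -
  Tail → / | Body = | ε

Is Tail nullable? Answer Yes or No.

Tail has an ε-production, so Tail ⇒ ε.

Yes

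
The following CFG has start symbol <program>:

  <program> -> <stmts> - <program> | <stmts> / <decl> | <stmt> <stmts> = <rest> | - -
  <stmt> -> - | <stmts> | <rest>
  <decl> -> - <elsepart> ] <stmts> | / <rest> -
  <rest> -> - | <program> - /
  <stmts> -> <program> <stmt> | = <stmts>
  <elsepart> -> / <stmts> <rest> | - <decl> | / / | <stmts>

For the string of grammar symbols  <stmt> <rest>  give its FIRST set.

{ -, = }

Add FIRST(<stmt>) = { -, = }; <stmt> is not nullable, stop.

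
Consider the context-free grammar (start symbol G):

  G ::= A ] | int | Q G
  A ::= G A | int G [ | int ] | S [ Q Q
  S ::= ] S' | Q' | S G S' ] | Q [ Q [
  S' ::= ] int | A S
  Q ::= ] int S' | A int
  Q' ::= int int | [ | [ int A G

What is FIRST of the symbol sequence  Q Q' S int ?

{ [, ], int }

Add FIRST(Q) = { [, ], int }; Q is not nullable, stop.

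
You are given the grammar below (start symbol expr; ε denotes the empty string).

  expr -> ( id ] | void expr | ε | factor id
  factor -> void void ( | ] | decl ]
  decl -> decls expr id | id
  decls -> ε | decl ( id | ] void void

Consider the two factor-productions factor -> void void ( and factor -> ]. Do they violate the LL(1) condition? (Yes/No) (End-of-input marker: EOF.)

FIRST(void void () = { void } and FIRST(]) = { ] }.
The FIRST sets are disjoint and neither alternative is nullable — no conflict.

No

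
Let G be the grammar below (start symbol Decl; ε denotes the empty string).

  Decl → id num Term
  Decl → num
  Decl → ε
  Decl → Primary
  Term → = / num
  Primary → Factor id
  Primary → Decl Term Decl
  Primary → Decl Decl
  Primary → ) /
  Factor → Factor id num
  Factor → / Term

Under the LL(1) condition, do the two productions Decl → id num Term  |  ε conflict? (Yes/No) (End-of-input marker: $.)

Yes

FIRST(id num Term) = { id } and FIRST(ε) = { ε }.
The second alternative is nullable and FOLLOW(Decl) = { $, ), /, =, id, num } shares id with FIRST of the first — conflict.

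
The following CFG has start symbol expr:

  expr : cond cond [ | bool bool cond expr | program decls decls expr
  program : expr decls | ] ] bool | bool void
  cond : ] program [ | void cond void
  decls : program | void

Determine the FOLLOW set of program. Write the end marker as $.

In expr : program decls decls expr: add FIRST(decls decls expr) = { ], bool, void }.
In cond : ] program [: add FIRST([) = { [ }.
In decls : program: program is at the end, add FOLLOW(decls) = { [, ], bool, void }.
Union: FOLLOW(program) = { [, ], bool, void }.

{ [, ], bool, void }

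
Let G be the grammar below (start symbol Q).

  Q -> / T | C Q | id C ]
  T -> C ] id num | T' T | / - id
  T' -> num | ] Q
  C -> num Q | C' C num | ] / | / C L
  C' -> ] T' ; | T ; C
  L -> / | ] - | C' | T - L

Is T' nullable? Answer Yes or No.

No nonterminal in this grammar is nullable.
No production of T' has an RHS whose symbols are all nullable, so T' is not nullable.

No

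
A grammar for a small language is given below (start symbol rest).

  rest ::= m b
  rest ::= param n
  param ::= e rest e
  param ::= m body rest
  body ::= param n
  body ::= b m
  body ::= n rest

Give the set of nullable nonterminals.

No nonterminal has an empty production or an RHS whose symbols are all nullable.

{ } (none)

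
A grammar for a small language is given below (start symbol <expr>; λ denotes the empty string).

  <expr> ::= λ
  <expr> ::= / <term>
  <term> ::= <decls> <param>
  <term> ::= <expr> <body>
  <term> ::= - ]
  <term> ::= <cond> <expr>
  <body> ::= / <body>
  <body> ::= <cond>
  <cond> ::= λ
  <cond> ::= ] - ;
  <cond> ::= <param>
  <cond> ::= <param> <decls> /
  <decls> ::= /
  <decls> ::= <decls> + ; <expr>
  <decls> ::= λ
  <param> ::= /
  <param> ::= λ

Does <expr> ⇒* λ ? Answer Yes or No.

<expr> has an λ-production, so <expr> ⇒ λ.

Yes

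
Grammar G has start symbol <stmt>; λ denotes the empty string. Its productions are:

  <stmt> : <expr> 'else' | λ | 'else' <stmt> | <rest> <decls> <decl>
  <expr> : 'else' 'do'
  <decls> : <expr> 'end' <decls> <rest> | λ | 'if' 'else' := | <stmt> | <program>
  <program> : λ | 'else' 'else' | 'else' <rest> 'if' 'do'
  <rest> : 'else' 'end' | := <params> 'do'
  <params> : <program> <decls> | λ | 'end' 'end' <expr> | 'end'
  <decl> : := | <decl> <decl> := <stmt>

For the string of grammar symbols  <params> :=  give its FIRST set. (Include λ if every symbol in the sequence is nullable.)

{ 'else', 'end', 'if', := }

Add FIRST(<params>)\{λ} = { 'else', 'end', 'if', := }; <params> is nullable, continue.
:= is a terminal; add {:=} and stop.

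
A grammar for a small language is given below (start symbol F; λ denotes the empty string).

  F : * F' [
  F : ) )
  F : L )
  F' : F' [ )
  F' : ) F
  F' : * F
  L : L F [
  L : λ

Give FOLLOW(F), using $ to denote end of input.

F is the start symbol, so $ ∈ FOLLOW(F).
In F' : ) F: F is at the end, add FOLLOW(F') = { [ }.
In F' : * F: F is at the end, add FOLLOW(F') = { [ }.
In L : L F [: add FIRST([) = { [ }.
Union: FOLLOW(F) = { $, [ }.

{ $, [ }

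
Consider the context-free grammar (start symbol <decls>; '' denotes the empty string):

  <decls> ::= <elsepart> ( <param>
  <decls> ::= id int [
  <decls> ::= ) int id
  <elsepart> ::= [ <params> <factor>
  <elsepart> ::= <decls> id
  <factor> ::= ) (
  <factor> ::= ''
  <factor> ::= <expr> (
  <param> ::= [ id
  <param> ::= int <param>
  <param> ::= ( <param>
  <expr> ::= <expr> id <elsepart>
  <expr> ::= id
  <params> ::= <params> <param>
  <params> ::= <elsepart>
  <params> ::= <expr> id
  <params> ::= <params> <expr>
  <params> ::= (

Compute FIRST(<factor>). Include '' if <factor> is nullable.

<factor> ::= ) ( contributes {)}.
<factor> ::= '' contributes ''.
From <factor> ::= <expr> (: add FIRST(<expr>) = { id }.
Union: FIRST(<factor>) = { ), id, '' }.

{ ), id, '' }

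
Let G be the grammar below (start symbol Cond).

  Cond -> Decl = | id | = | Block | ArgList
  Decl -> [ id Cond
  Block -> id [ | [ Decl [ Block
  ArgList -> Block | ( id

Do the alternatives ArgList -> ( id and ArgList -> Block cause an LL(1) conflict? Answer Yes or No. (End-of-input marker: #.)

No

FIRST(( id) = { ( } and FIRST(Block) = { [, id }.
The FIRST sets are disjoint and neither alternative is nullable — no conflict.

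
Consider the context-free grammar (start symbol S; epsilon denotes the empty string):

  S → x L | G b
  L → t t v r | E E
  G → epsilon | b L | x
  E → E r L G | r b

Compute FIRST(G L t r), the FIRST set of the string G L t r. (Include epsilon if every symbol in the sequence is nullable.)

{ b, r, t, x }

Add FIRST(G)\{epsilon} = { b, x }; G is nullable, continue.
Add FIRST(L) = { r, t }; L is not nullable, stop.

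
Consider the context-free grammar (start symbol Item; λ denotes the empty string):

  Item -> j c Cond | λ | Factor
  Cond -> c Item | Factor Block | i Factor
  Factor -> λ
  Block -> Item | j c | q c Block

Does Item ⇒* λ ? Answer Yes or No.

Item has an λ-production, so Item ⇒ λ.

Yes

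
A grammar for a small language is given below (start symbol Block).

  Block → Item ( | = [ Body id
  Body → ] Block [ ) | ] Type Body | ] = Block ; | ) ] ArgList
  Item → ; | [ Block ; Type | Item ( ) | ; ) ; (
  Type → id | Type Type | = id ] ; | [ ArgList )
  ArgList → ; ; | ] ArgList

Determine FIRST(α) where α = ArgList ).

Add FIRST(ArgList) = { ;, ] }; ArgList is not nullable, stop.

{ ;, ] }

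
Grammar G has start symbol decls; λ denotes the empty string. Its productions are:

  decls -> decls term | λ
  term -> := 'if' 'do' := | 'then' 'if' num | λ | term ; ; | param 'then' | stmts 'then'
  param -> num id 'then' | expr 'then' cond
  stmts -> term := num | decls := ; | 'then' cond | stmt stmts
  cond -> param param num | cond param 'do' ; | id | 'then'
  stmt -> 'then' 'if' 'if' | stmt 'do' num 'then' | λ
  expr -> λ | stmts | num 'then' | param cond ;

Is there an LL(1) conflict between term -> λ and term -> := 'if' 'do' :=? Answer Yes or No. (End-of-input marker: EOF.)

FIRST(λ) = { λ } and FIRST(:= 'if' 'do' :=) = { := }.
The first alternative is nullable and FOLLOW(term) = { EOF, 'do', 'then', :=, ;, num } shares := with FIRST of the second — conflict.

Yes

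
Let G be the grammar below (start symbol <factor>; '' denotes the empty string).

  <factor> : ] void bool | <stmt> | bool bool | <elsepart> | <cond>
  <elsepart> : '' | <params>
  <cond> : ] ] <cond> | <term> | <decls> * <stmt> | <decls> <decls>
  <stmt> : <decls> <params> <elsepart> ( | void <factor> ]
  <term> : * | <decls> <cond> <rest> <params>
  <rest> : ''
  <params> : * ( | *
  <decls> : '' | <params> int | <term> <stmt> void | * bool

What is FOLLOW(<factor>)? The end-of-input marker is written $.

<factor> is the start symbol, so $ ∈ FOLLOW(<factor>).
In <stmt> : void <factor> ]: add FIRST(]) = { ] }.
Union: FOLLOW(<factor>) = { $, ] }.

{ $, ] }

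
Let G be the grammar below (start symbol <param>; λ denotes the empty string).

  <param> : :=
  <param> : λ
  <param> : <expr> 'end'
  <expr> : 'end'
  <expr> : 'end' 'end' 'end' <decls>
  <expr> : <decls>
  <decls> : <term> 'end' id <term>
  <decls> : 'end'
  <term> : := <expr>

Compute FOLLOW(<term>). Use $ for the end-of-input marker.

In <decls> : <term> 'end' id <term>: add FIRST('end' id <term>) = { 'end' }.
In <decls> : <term> 'end' id <term>: <term> is at the end, add FOLLOW(<decls>) = { 'end' }.
Union: FOLLOW(<term>) = { 'end' }.

{ 'end' }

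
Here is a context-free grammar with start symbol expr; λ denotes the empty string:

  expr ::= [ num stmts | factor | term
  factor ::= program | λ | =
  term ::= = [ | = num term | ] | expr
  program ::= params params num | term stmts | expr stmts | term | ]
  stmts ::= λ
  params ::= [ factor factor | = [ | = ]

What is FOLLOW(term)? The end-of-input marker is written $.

In expr ::= term: term is at the end, add FOLLOW(expr) = { $, =, [, ], num }.
In term ::= = num term: term is at the end, add FOLLOW(term) = { $, =, [, ], num }.
In program ::= term stmts: add FIRST(stmts)\{λ} = {  }.
  Since stmts is nullable, also add FOLLOW(program) = { $, =, [, ], num }.
In program ::= term: term is at the end, add FOLLOW(program) = { $, =, [, ], num }.
Union: FOLLOW(term) = { $, =, [, ], num }.

{ $, =, [, ], num }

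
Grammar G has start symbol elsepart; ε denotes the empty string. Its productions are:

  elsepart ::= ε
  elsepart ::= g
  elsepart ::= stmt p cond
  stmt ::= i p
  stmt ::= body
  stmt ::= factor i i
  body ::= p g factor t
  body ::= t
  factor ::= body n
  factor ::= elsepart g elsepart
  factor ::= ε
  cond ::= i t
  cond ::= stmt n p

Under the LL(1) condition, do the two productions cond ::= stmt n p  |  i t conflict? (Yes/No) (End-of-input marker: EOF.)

FIRST(stmt n p) = { g, i, p, t } and FIRST(i t) = { i }.
Both contain i, so the two alternatives are not disjoint — LL(1) conflict.

Yes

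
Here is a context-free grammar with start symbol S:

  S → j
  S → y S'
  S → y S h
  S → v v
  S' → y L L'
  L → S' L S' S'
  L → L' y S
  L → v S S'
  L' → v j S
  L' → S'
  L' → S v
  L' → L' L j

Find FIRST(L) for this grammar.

{ j, v, y }

From L → S' L S' S': add FIRST(S') = { y }.
From L → L' y S: add FIRST(L') = { j, v, y }.
L → v S S' contributes {v}.
Union: FIRST(L) = { j, v, y }.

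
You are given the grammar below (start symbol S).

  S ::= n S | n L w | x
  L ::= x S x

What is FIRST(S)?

{ n, x }

S ::= n S contributes {n}.
S ::= n L w contributes {n}.
S ::= x contributes {x}.
Union: FIRST(S) = { n, x }.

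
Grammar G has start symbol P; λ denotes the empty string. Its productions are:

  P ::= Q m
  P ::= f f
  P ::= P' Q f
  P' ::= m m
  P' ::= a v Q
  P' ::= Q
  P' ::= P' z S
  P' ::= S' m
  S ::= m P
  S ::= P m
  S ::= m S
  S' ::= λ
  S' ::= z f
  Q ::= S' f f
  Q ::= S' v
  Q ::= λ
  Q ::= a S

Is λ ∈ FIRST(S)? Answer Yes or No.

No

Nullable nonterminals: P', Q, S'.
No production of S has an RHS whose symbols are all nullable, so S is not nullable.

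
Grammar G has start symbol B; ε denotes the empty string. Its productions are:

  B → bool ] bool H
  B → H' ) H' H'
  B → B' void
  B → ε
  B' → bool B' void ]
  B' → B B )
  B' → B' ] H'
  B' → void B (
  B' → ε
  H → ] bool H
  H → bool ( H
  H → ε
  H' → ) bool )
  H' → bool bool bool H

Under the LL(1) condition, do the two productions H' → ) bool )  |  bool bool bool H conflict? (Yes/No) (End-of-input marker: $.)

FIRST() bool )) = { ) } and FIRST(bool bool bool H) = { bool }.
The FIRST sets are disjoint and neither alternative is nullable — no conflict.

No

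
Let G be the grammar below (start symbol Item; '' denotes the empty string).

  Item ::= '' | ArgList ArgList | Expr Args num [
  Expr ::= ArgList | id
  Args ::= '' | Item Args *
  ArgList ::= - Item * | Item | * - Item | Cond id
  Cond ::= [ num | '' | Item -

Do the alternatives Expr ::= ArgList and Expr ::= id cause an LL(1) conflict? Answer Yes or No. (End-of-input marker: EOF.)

FIRST(ArgList) = { *, -, [, id, num, '' } and FIRST(id) = { id }.
Both contain id, so the two alternatives are not disjoint — LL(1) conflict.

Yes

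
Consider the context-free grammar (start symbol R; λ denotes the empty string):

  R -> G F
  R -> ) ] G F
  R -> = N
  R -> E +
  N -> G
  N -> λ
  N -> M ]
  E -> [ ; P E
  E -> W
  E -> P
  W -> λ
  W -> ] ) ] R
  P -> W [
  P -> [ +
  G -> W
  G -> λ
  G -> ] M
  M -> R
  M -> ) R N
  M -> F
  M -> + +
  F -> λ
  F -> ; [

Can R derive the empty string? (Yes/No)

Yes

R -> G F and each of G, F is nullable, so R ⇒* λ.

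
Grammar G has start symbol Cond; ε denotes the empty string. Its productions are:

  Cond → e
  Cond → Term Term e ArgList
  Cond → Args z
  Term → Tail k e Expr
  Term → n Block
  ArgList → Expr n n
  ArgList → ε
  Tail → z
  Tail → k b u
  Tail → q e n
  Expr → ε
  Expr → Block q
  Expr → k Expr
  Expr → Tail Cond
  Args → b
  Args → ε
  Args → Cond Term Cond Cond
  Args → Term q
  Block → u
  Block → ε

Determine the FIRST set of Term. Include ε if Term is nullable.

From Term → Tail k e Expr: add FIRST(Tail) = { k, q, z }.
Term → n Block contributes {n}.
Union: FIRST(Term) = { k, n, q, z }.

{ k, n, q, z }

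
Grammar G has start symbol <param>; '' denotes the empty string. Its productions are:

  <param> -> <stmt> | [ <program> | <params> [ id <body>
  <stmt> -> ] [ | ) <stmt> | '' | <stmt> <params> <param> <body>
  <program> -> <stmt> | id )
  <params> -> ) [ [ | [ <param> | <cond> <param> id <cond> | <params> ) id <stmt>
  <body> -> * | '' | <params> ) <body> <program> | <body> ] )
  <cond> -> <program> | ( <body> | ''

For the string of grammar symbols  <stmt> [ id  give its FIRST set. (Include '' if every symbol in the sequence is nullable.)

Add FIRST(<stmt>)\{''} = { (, ), [, ], id }; <stmt> is nullable, continue.
[ is a terminal; add {[} and stop.

{ (, ), [, ], id }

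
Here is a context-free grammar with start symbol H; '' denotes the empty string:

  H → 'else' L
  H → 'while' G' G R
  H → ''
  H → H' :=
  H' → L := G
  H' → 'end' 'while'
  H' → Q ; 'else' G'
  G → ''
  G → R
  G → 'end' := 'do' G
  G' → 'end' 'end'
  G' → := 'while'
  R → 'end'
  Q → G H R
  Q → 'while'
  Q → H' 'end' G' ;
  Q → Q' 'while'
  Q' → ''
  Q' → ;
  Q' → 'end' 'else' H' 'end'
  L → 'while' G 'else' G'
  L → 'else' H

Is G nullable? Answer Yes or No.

G has an ''-production, so G ⇒ ''.

Yes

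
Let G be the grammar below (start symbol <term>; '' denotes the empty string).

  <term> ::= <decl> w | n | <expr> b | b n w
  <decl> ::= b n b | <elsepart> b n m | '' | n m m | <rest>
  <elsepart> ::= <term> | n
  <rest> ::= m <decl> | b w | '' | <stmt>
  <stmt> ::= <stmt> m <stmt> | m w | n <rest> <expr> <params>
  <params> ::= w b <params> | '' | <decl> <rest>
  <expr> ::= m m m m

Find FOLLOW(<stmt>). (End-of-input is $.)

In <rest> ::= <stmt>: <stmt> is at the end, add FOLLOW(<rest>) = { b, m, n, w }.
In <stmt> ::= <stmt> m <stmt>: add FIRST(m <stmt>) = { m }.
In <stmt> ::= <stmt> m <stmt>: <stmt> is at the end, add FOLLOW(<stmt>) = { b, m, n, w }.
Union: FOLLOW(<stmt>) = { b, m, n, w }.

{ b, m, n, w }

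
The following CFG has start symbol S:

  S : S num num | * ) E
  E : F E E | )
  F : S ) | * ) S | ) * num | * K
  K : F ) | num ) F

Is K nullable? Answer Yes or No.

No

No nonterminal in this grammar is nullable.
No production of K has an RHS whose symbols are all nullable, so K is not nullable.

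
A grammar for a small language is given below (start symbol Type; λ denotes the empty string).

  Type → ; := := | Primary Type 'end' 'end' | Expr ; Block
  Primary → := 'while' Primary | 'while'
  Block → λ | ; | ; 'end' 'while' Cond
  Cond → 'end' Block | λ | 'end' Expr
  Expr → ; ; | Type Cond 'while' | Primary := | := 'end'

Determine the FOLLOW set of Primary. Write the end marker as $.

{ 'while', :=, ; }

In Type → Primary Type 'end' 'end': add FIRST(Type 'end' 'end') = { 'while', :=, ; }.
In Primary → := 'while' Primary: Primary is at the end, add FOLLOW(Primary) = { 'while', :=, ; }.
In Expr → Primary :=: add FIRST(:=) = { := }.
Union: FOLLOW(Primary) = { 'while', :=, ; }.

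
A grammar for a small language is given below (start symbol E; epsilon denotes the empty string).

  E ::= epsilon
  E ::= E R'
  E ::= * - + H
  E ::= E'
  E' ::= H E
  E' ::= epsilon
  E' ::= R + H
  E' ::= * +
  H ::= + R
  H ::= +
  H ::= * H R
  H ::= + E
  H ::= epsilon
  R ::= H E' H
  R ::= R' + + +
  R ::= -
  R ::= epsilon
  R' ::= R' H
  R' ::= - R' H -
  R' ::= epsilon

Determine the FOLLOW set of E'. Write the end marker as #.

{ #, *, +, - }

In E ::= E': E' is at the end, add FOLLOW(E) = { #, *, +, - }.
In R ::= H E' H: add FIRST(H)\{epsilon} = { *, + }.
  Since H is nullable, also add FOLLOW(R) = { #, *, +, - }.
Union: FOLLOW(E') = { #, *, +, - }.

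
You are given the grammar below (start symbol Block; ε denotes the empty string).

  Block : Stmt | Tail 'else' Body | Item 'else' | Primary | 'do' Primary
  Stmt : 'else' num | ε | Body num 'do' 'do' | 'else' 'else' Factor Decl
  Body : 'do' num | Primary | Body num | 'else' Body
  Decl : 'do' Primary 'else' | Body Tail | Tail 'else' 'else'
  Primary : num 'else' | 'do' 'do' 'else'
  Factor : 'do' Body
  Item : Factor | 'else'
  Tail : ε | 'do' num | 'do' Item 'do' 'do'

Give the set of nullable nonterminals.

Directly nullable (have an ε-production): Stmt, Tail.
Block : Stmt with every symbol nullable, so Block is nullable.
No other nonterminal has a production whose RHS symbols are all nullable.

{ Block, Stmt, Tail }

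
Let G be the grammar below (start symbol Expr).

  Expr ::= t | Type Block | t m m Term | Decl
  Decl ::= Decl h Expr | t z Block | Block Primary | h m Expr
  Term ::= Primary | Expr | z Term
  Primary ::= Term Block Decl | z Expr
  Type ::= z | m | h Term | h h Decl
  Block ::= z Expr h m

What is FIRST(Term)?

From Term ::= Primary: add FIRST(Primary) = { h, m, t, z }.
From Term ::= Expr: add FIRST(Expr) = { h, m, t, z }.
Term ::= z Term contributes {z}.
Union: FIRST(Term) = { h, m, t, z }.

{ h, m, t, z }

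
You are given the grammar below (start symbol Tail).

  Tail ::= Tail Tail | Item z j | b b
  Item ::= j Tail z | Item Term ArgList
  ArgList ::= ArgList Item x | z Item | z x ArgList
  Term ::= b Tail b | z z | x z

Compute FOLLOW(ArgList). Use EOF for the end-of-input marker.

In Item ::= Item Term ArgList: ArgList is at the end, add FOLLOW(Item) = { b, j, x, z }.
In ArgList ::= ArgList Item x: add FIRST(Item x) = { j }.
In ArgList ::= z x ArgList: ArgList is at the end, add FOLLOW(ArgList) = { b, j, x, z }.
Union: FOLLOW(ArgList) = { b, j, x, z }.

{ b, j, x, z }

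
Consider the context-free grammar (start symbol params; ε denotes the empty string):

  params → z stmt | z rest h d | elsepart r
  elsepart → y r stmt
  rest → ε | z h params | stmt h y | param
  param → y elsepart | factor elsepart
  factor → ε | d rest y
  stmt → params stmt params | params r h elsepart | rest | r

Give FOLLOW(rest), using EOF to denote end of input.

{ EOF, d, h, r, y, z }

In params → z rest h d: add FIRST(h d) = { h }.
In factor → d rest y: add FIRST(y) = { y }.
In stmt → rest: rest is at the end, add FOLLOW(stmt) = { EOF, d, h, r, y, z }.
Union: FOLLOW(rest) = { EOF, d, h, r, y, z }.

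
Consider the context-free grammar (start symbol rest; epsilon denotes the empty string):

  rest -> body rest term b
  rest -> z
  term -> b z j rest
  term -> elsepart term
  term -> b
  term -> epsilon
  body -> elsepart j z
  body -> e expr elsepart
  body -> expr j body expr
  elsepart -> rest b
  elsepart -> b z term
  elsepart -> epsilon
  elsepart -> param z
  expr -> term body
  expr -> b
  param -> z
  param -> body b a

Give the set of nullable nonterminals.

Directly nullable (have an epsilon-production): term, elsepart.
No other nonterminal has a production whose RHS symbols are all nullable.

{ elsepart, term }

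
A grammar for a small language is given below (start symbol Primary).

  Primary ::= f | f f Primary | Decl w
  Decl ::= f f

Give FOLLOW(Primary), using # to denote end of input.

Primary is the start symbol, so # ∈ FOLLOW(Primary).
In Primary ::= f f Primary: Primary is at the end, add FOLLOW(Primary) = { # }.
Union: FOLLOW(Primary) = { # }.

{ # }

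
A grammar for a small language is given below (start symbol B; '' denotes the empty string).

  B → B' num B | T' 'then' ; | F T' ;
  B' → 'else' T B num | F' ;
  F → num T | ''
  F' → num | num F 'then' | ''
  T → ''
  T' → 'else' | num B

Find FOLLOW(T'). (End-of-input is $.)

{ 'then', ; }

In B → T' 'then' ;: add FIRST('then' ;) = { 'then' }.
In B → F T' ;: add FIRST(;) = { ; }.
Union: FOLLOW(T') = { 'then', ; }.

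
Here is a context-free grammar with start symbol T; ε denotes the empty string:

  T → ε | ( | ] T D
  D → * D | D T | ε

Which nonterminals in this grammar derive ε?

{ D, T }

Directly nullable (have an ε-production): T, D.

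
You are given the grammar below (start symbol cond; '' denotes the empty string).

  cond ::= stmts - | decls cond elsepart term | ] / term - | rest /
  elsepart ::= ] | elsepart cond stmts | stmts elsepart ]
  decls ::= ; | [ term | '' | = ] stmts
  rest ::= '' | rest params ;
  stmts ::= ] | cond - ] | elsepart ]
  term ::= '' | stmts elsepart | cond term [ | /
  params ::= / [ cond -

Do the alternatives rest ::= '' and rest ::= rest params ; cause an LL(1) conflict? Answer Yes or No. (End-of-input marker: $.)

FIRST('') = { '' } and FIRST(rest params ;) = { / }.
The first alternative is nullable and FOLLOW(rest) = { / } shares / with FIRST of the second — conflict.

Yes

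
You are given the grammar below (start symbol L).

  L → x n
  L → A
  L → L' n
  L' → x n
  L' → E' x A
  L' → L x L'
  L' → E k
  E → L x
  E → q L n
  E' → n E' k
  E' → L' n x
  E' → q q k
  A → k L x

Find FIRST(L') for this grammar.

L' → x n contributes {x}.
From L' → E' x A: add FIRST(E') = { k, n, q, x }.
From L' → L x L': add FIRST(L) = { k, n, q, x }.
From L' → E k: add FIRST(E) = { k, n, q, x }.
Union: FIRST(L') = { k, n, q, x }.

{ k, n, q, x }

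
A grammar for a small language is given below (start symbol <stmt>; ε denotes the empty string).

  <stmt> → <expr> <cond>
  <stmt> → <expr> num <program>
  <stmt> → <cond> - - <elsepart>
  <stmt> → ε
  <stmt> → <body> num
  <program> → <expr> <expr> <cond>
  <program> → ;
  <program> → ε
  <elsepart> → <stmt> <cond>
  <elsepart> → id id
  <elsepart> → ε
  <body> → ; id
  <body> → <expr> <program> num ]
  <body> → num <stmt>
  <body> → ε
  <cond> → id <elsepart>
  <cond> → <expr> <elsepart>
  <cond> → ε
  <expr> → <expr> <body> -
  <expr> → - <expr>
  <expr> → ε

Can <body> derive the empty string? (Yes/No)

Yes

<body> has an ε-production, so <body> ⇒ ε.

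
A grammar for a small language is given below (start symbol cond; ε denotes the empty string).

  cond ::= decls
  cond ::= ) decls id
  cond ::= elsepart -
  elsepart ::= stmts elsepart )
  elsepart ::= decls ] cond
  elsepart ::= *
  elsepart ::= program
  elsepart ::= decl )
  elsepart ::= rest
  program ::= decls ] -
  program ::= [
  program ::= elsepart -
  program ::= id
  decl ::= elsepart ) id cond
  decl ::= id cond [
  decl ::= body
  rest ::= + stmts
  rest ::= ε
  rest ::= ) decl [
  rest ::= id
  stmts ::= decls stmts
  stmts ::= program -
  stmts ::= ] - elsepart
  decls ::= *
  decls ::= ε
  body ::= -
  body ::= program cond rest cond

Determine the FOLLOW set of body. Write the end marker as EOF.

In decl ::= body: body is at the end, add FOLLOW(decl) = { ), [ }.
Union: FOLLOW(body) = { ), [ }.

{ ), [ }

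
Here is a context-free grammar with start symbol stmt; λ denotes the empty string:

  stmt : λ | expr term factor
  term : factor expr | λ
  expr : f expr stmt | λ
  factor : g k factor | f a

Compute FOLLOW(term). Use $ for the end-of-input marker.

In stmt : expr term factor: add FIRST(factor) = { f, g }.
Union: FOLLOW(term) = { f, g }.

{ f, g }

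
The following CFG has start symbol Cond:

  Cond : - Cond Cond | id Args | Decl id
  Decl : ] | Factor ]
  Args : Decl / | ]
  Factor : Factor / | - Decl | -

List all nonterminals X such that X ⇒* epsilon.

No nonterminal has an empty production or an RHS whose symbols are all nullable.

{ } (none)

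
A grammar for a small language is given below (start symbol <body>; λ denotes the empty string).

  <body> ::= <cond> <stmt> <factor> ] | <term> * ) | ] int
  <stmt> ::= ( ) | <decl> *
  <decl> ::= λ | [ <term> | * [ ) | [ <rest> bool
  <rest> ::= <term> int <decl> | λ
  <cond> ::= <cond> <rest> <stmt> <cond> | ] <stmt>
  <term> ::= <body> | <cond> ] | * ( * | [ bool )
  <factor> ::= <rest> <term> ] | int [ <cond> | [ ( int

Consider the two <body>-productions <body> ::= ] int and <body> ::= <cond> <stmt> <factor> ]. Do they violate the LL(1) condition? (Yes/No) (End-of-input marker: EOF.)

FIRST(] int) = { ] } and FIRST(<cond> <stmt> <factor> ]) = { ] }.
Both contain ], so the two alternatives are not disjoint — LL(1) conflict.

Yes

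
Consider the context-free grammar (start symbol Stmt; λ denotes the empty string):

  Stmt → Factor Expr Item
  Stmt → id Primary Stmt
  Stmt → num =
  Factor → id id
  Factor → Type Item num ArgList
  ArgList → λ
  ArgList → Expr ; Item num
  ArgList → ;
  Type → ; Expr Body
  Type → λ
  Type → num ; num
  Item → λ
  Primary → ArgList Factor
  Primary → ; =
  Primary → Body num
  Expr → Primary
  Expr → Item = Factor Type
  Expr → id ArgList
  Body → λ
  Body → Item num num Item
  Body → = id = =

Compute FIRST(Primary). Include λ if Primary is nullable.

{ ;, =, id, num }

From Primary → ArgList Factor: ArgList nullable, take FIRST(ArgList) ∪ FIRST(Factor) = { ;, =, id, num }.
Primary → ; = contributes {;}.
From Primary → Body num: Body nullable, take FIRST(Body) ∪ {num} = { =, num }.
Union: FIRST(Primary) = { ;, =, id, num }.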